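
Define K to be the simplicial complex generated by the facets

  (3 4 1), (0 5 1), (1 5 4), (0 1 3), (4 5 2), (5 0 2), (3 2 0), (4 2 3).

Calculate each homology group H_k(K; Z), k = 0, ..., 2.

Take the total order 0 < 1 < 2 < 3 < 4 < 5 on the vertex set. Then K (dimension 2) consists of the simplices:

  0-simplices (6): [0], [1], [2], [3], [4], [5]
  1-simplices (12): [0,1], [0,2], [0,3], [0,5], [1,3], [1,4], [1,5], [2,3], [2,4], [2,5], [3,4], [4,5]
  2-simplices (8): [0,1,3], [0,1,5], [0,2,3], [0,2,5], [1,3,4], [1,4,5], [2,3,4], [2,4,5]

giving chain groups C_0 ≅ Z^6, C_1 ≅ Z^12, C_2 ≅ Z^8.

∂_1: C_1 → C_0 sends each edge [p,q] (with p < q) to q − p. For instance
  ∂[2,5] = [5] − [2].
The 6×12 boundary matrix has rank 5 and Smith normal form diag(1,1,1,1,1).

∂_2: C_2 → C_1 sends each 2-simplex [p,q,r] to [q,r] − [p,r] + [p,q]. For instance
  ∂[0,2,3] = [2,3] − [0,3] + [0,2],
  ∂[0,1,5] = [1,5] − [0,5] + [0,1].
As a 12×8 matrix over Z this has rank 7, with invariant factors (1,1,1,1,1,1,1).

Computing H_k = (kernel of ∂_k) / (image of ∂_{k+1}):

  H_0: rank C_0 − rank ∂_1 = 6 − 5 = 1, and the invariant factors of ∂_1 are all 1, so H_0 = Z.
  H_1: rank ker ∂_1 − rank ∂_2 = (12 − 5) − 7 = 0, and the invariant factors of ∂_2 are all 1, so H_1 = 0.
  H_2: rank ker ∂_2 − rank ∂_3 = (8 − 7) − 0 = 1, and there is no ∂_3, so H_2 = Z.

As a check, the Euler characteristic is 6 − 12 + 8 = 2, which agrees with 1 − 0 + 1 = 2.

H_0 ≅ Z,  H_1 = 0,  H_2 ≅ Z.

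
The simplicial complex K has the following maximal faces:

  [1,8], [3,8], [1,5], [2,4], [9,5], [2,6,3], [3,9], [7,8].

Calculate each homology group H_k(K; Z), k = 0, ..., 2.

H_0 ≅ Z,  H_1 ≅ Z,  H_2 = 0.

Take the total order 1 < 2 < 3 < 4 < 5 < 6 < 7 < 8 < 9 on the vertex set. Then K (dimension 2) consists of the simplices:

  0-simplices (9): [1], [2], [3], [4], [5], [6], [7], [8], [9]
  1-simplices (10): [1,5], [1,8], [2,3], [2,4], [2,6], [3,6], [3,8], [3,9], [5,9], [7,8]
  2-simplices (1): [2,3,6]

Hence C_0 ≅ Z^9, C_1 ≅ Z^10, C_2 ≅ Z^1.

The boundary map ∂_1: C_1 → C_0 is given by ∂[p,q] = [q] − [p].
The 9×10 boundary matrix has rank 8 and Smith normal form diag(1,1,1,1,1,1,1,1).

The boundary map ∂_2: C_2 → C_1 sends each 2-simplex [p,q,r] to [q,r] − [p,r] + [p,q]. For instance
  ∂[2,3,6] = [3,6] − [2,6] + [2,3].
This gives a 10×1 integer matrix of rank 1; reducing to Smith normal form yields diagonal entries (1).

Now H_k = ker ∂_k / im ∂_{k+1}, so:

  H_0: rank C_0 − rank ∂_1 = 9 − 8 = 1, and the invariant factors of ∂_1 are all 1, so H_0 ≅ Z.
  H_1: rank ker ∂_1 − rank ∂_2 = (10 − 8) − 1 = 1, and the invariant factors of ∂_2 are all 1, so H_1 ≅ Z.
  H_2: rank ker ∂_2 − rank ∂_3 = (1 − 1) − 0 = 0, and there is no ∂_3, so H_2 ≅ 0.

As a check, the Euler characteristic is 9 − 10 + 1 = 0, which agrees with 1 − 1 + 0 = 0.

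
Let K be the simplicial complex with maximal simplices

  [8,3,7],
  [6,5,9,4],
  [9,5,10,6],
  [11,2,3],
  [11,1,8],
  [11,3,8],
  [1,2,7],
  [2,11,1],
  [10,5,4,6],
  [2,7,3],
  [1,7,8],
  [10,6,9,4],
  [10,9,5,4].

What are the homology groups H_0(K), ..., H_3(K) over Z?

H_0 ≅ Z^2,  H_1 = 0,  H_2 ≅ Z,  H_3 ≅ Z.

Take the total order 1 < 2 < 3 < 4 < 5 < 6 < 7 < 8 < 9 < 10 < 11 on the vertex set. Then K (dimension 3) consists of the simplices:

  0-simplices (11): [1], [2], [3], [4], [5], [6], [7], [8], [9], [10], [11]
  1-simplices (22): [1,2], [1,7], [1,8], [1,11], [2,3], [2,7], [2,11], [3,7], [3,8], [3,11], [4,5], [4,6], [4,9], [4,10], [5,6], [5,9], [5,10], [6,9], [6,10], [7,8], [8,11], [9,10]
  2-simplices (18): (18 of them)
  3-simplices (5): [4,5,6,9], [4,5,6,10], [4,5,9,10], [4,6,9,10], [5,6,9,10]

Hence C_0 ≅ Z^11, C_1 ≅ Z^22, C_2 ≅ Z^18, C_3 ≅ Z^5.

Boundary ∂_1: C_1 → C_0 maps an edge to its endpoints' difference, ∂[p,q] = q − p. For instance
  ∂[3,11] = [11] − [3].
The resulting 11×22 matrix has rank 9, and its Smith normal form has invariant factors (1,1,1,1,1,1,1,1,1).

Boundary ∂_2: C_2 → C_1 acts by ∂[p,q,r] = [q,r] − [p,r] + [p,q]. For instance
  ∂[3,8,11] = [8,11] − [3,11] + [3,8],
  ∂[4,9,10] = [9,10] − [4,10] + [4,9].
As a 22×18 matrix over Z this has rank 13, with invariant factors (1,1,1,1,1,1,1,1,1,1,1,1,1).

The boundary map ∂_3: C_3 → C_2 sends each 3-simplex σ to the alternating sum Σ_i (−1)^i (σ with its i-th vertex removed). For instance
  ∂[4,5,6,9] = [5,6,9] − [4,6,9] + [4,5,9] − [4,5,6],
  ∂[4,5,9,10] = [5,9,10] − [4,9,10] + [4,5,10] − [4,5,9].
As a 18×5 matrix over Z this has rank 4, with invariant factors (1,1,1,1).

Now H_k = ker ∂_k / im ∂_{k+1}, so:

  H_0: rank C_0 − rank ∂_1 = 11 − 9 = 2, and the invariant factors of ∂_1 are all 1, so H_0 ≅ Z^2.
  H_1: rank ker ∂_1 − rank ∂_2 = (22 − 9) − 13 = 0, and the invariant factors of ∂_2 are all 1, so H_1 ≅ 0.
  H_2: rank ker ∂_2 − rank ∂_3 = (18 − 13) − 4 = 1, and the invariant factors of ∂_3 are all 1, so H_2 ≅ Z.
  H_3: rank ker ∂_3 − rank ∂_4 = (5 − 4) − 0 = 1, and there is no ∂_4, so H_3 ≅ Z.

As a check, the Euler characteristic is 11 − 22 + 18 − 5 = 2, which agrees with 2 − 0 + 1 − 1 = 2.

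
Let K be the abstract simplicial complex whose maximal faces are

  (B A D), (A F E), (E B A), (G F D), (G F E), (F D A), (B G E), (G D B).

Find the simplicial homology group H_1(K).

H_1 ≅ 0.

K has 6 vertices, 12 edges, 8 triangles.
rank ∂_1 = 5, rank ∂_2 = 7 ⇒ b_1 = 12 − 5 − 7 = 0; all invariant factors of ∂_2 are 1 so no torsion. So H_1 ≅ 0.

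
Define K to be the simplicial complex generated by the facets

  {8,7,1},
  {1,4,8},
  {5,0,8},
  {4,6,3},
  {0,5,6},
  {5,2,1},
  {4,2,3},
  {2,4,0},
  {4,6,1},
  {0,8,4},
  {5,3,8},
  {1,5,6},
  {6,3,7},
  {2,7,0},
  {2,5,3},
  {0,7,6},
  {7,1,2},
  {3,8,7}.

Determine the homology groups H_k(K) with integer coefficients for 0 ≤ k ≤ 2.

H_0 ≅ Z,  H_1 ≅ Z^2,  H_2 ≅ Z.

We work with the vertex ordering 0 < 1 < 2 < 3 < 4 < 5 < 6 < 7 < 8. The simplices of K, each written with vertices in increasing order, are:

  0-simplices (9): [0], [1], [2], [3], [4], [5], [6], [7], [8]
  1-simplices (27): (27 of them)
  2-simplices (18): [0,2,4], [0,2,7], [0,4,8], [0,5,6], [0,5,8], [0,6,7], [1,2,5], [1,2,7], [1,4,6], [1,4,8], [1,5,6], [1,7,8], [2,3,4], [2,3,5], [3,4,6], [3,5,8], [3,6,7], [3,7,8]

giving chain groups C_0 ≅ Z^9, C_1 ≅ Z^27, C_2 ≅ Z^18.

∂_1: C_1 → C_0 sends each edge [p,q] (with p < q) to q − p. For instance
  ∂[2,4] = [4] − [2].
This gives a 9×27 integer matrix of rank 8; reducing to Smith normal form yields diagonal entries (1,1,1,1,1,1,1,1).

Boundary ∂_2: C_2 → C_1 acts by ∂[p,q,r] = [q,r] − [p,r] + [p,q]. For instance
  ∂[1,5,6] = [5,6] − [1,6] + [1,5],
  ∂[1,7,8] = [7,8] − [1,8] + [1,7].
The 27×18 boundary matrix has rank 17 and Smith normal form diag(1,1,1,1,1,1,1,1,1,1,1,1,1,1,1,1,1).

Reading off H_k = ker ∂_k / im ∂_{k+1}:

  H_0: rank C_0 − rank ∂_1 = 9 − 8 = 1, and the invariant factors of ∂_1 are all 1, so H_0 ≅ Z.
  H_1: rank ker ∂_1 − rank ∂_2 = (27 − 8) − 17 = 2, and the invariant factors of ∂_2 are all 1, so H_1 ≅ Z^2.
  H_2: rank ker ∂_2 − rank ∂_3 = (18 − 17) − 0 = 1, and there is no ∂_3, so H_2 ≅ Z.

(K is a triangulation of the torus T^2.)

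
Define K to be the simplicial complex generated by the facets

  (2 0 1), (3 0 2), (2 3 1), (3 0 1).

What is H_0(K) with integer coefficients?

H_0 ≅ Z.

Take the total order 0 < 1 < 2 < 3 on the vertex set. Then K (dimension 2) consists of the simplices:

  0-simplices (4): [0], [1], [2], [3]
  1-simplices (6): [0,1], [0,2], [0,3], [1,2], [1,3], [2,3]
  2-simplices (4): [0,1,2], [0,1,3], [0,2,3], [1,2,3]

giving chain groups C_0 ≅ Z^4, C_1 ≅ Z^6, C_2 ≅ Z^4.

Boundary ∂_1: C_1 → C_0 is given by ∂[p,q] = [q] − [p].
As a 4×6 matrix over Z this has rank 3, with invariant factors (1,1,1).

∂_2: C_2 → C_1 sends each 2-simplex [p,q,r] to [q,r] − [p,r] + [p,q]. For instance
  ∂[1,2,3] = [2,3] − [1,3] + [1,2],
  ∂[0,2,3] = [2,3] − [0,3] + [0,2].
The resulting 6×4 matrix has rank 3, and its Smith normal form has invariant factors (1,1,1).

Now H_k = ker ∂_k / im ∂_{k+1}, so:

  H_0: rank C_0 − rank ∂_1 = 4 − 3 = 1, and the invariant factors of ∂_1 are all 1, so H_0 = Z.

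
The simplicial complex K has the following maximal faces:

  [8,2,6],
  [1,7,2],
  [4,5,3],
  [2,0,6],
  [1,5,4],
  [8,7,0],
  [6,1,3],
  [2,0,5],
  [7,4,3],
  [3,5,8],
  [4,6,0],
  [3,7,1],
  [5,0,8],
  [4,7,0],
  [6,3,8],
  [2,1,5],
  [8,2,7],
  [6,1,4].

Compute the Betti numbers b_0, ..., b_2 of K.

b_0 = 1, b_1 = 1, b_2 = 0.

Order the vertices as 0 < 1 < 2 < 3 < 4 < 5 < 6 < 7 < 8. Listing each simplex with vertices in this order, K has dimension 2 with simplices:

  0-simplices (9): [0], [1], [2], [3], [4], [5], [6], [7], [8]
  1-simplices (27): (27 of them)
  2-simplices (18): [0,2,5], [0,2,6], [0,4,6], [0,4,7], [0,5,8], [0,7,8], [1,2,5], [1,2,7], [1,3,6], [1,3,7], [1,4,5], [1,4,6], [2,6,8], [2,7,8], [3,4,5], [3,4,7], [3,5,8], [3,6,8]

giving chain groups C_0 ≅ Z^9, C_1 ≅ Z^27, C_2 ≅ Z^18.

The boundary map ∂_1: C_1 → C_0 sends each edge [p,q] (with p < q) to q − p. For instance
  ∂[3,7] = [7] − [3].
The resulting 9×27 matrix has rank 8, and its Smith normal form has invariant factors (1,1,1,1,1,1,1,1).

The boundary map ∂_2: C_2 → C_1 sends each 2-simplex [p,q,r] to [q,r] − [p,r] + [p,q]. For instance
  ∂[0,4,6] = [4,6] − [0,6] + [0,4],
  ∂[0,2,6] = [2,6] − [0,6] + [0,2].
This gives a 27×18 integer matrix of rank 18; reducing to Smith normal form yields diagonal entries (1,1,1,1,1,1,1,1,1,1,1,1,1,1,1,1,1,2).

Now H_k = ker ∂_k / im ∂_{k+1}, so:

  H_0: rank C_0 − rank ∂_1 = 9 − 8 = 1, and the invariant factors of ∂_1 are all 1, so H_0 ≅ Z.
  H_1: rank ker ∂_1 − rank ∂_2 = (27 − 8) − 18 = 1, and ∂_2 has invariant factor 2 > 1, so H_1 ≅ Z ⊕ Z/2.
  H_2: rank ker ∂_2 − rank ∂_3 = (18 − 18) − 0 = 0, and there is no ∂_3, so H_2 ≅ 0.

Hence the Betti numbers are b_0 = 1, b_1 = 1, b_2 = 0.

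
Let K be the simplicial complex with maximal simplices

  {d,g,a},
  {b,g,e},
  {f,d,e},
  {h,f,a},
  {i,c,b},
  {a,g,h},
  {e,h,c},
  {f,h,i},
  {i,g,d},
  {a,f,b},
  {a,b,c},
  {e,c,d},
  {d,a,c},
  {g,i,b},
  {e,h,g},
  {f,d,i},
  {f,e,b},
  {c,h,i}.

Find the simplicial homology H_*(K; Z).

K has 9 vertices, 27 edges, 18 triangles.
rank ∂_0 = 0, rank ∂_1 = 8 ⇒ b_0 = 9 − 0 − 8 = 1; all invariant factors of ∂_1 are 1 so no torsion. So H_0 = Z.
rank ∂_1 = 8, rank ∂_2 = 17 ⇒ b_1 = 27 − 8 − 17 = 2; all invariant factors of ∂_2 are 1 so no torsion. So H_1 = Z^2.
rank ∂_2 = 17, rank ∂_3 = 0 ⇒ b_2 = 18 − 17 − 0 = 1. So H_2 = Z.

H_0 ≅ Z,  H_1 ≅ Z^2,  H_2 ≅ Z.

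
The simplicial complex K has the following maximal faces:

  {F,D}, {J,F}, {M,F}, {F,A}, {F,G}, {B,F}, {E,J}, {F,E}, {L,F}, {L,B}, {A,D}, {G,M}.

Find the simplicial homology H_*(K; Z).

Order the vertices as A < B < D < E < F < G < J < L < M. Listing each simplex with vertices in this order, K has dimension 1 with simplices:

  0-simplices (9): A, B, D, E, F, G, J, L, M
  1-simplices (12): AD, AF, BF, BL, DF, EF, EJ, FG, FJ, FL, FM, GM

so the chain groups are C_0 ≅ Z^9, C_1 ≅ Z^12.

The boundary map ∂_1: C_1 → C_0 sends each edge [p,q] (with p < q) to q − p. For instance
  ∂FJ = J − F.
The resulting 9×12 matrix has rank 8, and its Smith normal form has invariant factors (1,1,1,1,1,1,1,1).

From H_k ≅ ker(∂_k) / im(∂_{k+1}) we obtain:

  H_0: rank C_0 − rank ∂_1 = 9 − 8 = 1, and the invariant factors of ∂_1 are all 1, so H_0 = Z.
  H_1: rank ker ∂_1 − rank ∂_2 = (12 − 8) − 0 = 4, and there is no ∂_2, so H_1 = Z^4.

H_0 = Z,  H_1 = Z^4.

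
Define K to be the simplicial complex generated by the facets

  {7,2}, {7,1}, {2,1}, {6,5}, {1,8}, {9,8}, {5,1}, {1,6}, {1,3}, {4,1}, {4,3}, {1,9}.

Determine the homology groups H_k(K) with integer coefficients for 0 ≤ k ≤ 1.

Fix the vertex order 1 < 2 < 3 < 4 < 5 < 6 < 7 < 8 < 9 and write every simplex with vertices in increasing order. Then dim K = 1 and the simplices of K are:

  0-simplices (9): [1], [2], [3], [4], [5], [6], [7], [8], [9]
  1-simplices (12): [1,2], [1,3], [1,4], [1,5], [1,6], [1,7], [1,8], [1,9], [2,7], [3,4], [5,6], [8,9]

Hence C_0 ≅ Z^9, C_1 ≅ Z^12.

The boundary map ∂_1: C_1 → C_0 sends each edge [p,q] (with p < q) to q − p. For instance
  ∂[3,4] = [4] − [3].
This gives a 9×12 integer matrix of rank 8; reducing to Smith normal form yields diagonal entries (1,1,1,1,1,1,1,1).

Computing H_k = (kernel of ∂_k) / (image of ∂_{k+1}):

  H_0: rank C_0 − rank ∂_1 = 9 − 8 = 1, and the invariant factors of ∂_1 are all 1, so H_0 = Z.
  H_1: rank ker ∂_1 − rank ∂_2 = (12 − 8) − 0 = 4, and there is no ∂_2, so H_1 = Z^4.

H_0 = Z,  H_1 = Z^4.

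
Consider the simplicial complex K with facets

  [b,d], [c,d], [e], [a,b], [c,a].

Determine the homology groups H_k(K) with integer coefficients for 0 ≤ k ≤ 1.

H_0 = Z^2,  H_1 = Z.

Take the total order a < b < c < d < e on the vertex set. Then K (dimension 1) consists of the simplices:

  0-simplices (5): a, b, c, d, e
  1-simplices (4): ab, ac, bd, cd

so the chain groups are C_0 ≅ Z^5, C_1 ≅ Z^4.

The boundary map ∂_1: C_1 → C_0 maps an edge to its endpoints' difference, ∂[p,q] = q − p. For instance
  ∂ac = c − a.
This gives a 5×4 integer matrix of rank 3; reducing to Smith normal form yields diagonal entries (1,1,1).

Now H_k = ker ∂_k / im ∂_{k+1}, so:

  H_0: rank C_0 − rank ∂_1 = 5 − 3 = 2, and the invariant factors of ∂_1 are all 1, so H_0 ≅ Z^2.
  H_1: rank ker ∂_1 − rank ∂_2 = (4 − 3) − 0 = 1, and there is no ∂_2, so H_1 ≅ Z.

As a check, the Euler characteristic is 5 − 4 = 1, which agrees with 2 − 1 = 1.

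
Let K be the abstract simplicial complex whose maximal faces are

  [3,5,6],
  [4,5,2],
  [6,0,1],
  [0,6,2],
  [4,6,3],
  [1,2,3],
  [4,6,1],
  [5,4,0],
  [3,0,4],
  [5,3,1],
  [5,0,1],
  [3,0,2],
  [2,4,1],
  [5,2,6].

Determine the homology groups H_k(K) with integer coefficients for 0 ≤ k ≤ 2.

Fix the vertex order 0 < 1 < 2 < 3 < 4 < 5 < 6 and write every simplex with vertices in increasing order. Then dim K = 2 and the simplices of K are:

  0-simplices (7): [0], [1], [2], [3], [4], [5], [6]
  1-simplices (21): [0,1], [0,2], [0,3], [0,4], [0,5], [0,6], [1,2], [1,3], [1,4], [1,5], [1,6], [2,3], [2,4], [2,5], [2,6], [3,4], [3,5], [3,6], [4,5], [4,6], [5,6]
  2-simplices (14): [0,1,5], [0,1,6], [0,2,3], [0,2,6], [0,3,4], [0,4,5], [1,2,3], [1,2,4], [1,3,5], [1,4,6], [2,4,5], [2,5,6], [3,4,6], [3,5,6]

so the chain groups are C_0 ≅ Z^7, C_1 ≅ Z^21, C_2 ≅ Z^14.

Boundary ∂_1: C_1 → C_0 is given by ∂[p,q] = [q] − [p]. For instance
  ∂[3,5] = [5] − [3].
This gives a 7×21 integer matrix of rank 6; reducing to Smith normal form yields diagonal entries (1,1,1,1,1,1).

The boundary map ∂_2: C_2 → C_1 acts by ∂[p,q,r] = [q,r] − [p,r] + [p,q]. For instance
  ∂[0,2,6] = [2,6] − [0,6] + [0,2],
  ∂[0,3,4] = [3,4] − [0,4] + [0,3].
As a 21×14 matrix over Z this has rank 13, with invariant factors (1,1,1,1,1,1,1,1,1,1,1,1,1).

Computing H_k = (kernel of ∂_k) / (image of ∂_{k+1}):

  H_0: rank C_0 − rank ∂_1 = 7 − 6 = 1, and the invariant factors of ∂_1 are all 1, so H_0 ≅ Z.
  H_1: rank ker ∂_1 − rank ∂_2 = (21 − 6) − 13 = 2, and the invariant factors of ∂_2 are all 1, so H_1 ≅ Z^2.
  H_2: rank ker ∂_2 − rank ∂_3 = (14 − 13) − 0 = 1, and there is no ∂_3, so H_2 ≅ Z.

As a check, the Euler characteristic is 7 − 21 + 14 = 0, which agrees with 1 − 2 + 1 = 0.
(K is a triangulation of the torus T^2.)

H_0 = Z,  H_1 = Z^2,  H_2 = Z.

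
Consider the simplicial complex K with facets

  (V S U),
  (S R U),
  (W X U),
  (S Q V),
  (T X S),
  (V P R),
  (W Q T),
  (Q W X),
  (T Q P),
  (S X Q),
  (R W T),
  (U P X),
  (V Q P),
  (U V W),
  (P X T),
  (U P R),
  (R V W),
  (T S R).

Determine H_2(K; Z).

H_2 = 0.

Fix the vertex order P < Q < R < S < T < U < V < W < X and write every simplex with vertices in increasing order. Then dim K = 2 and the simplices of K are:

  0-simplices (9): P, Q, R, S, T, U, V, W, X
  1-simplices (27): PQ, PR, PT, PU, PV, PX, QS, QT, QV, QW, QX, RS, RT, RU, RV, RW, ST, SU, SV, SX, TW, TX, UV, UW, UX, VW, WX
  2-simplices (18): PQT, PQV, PRU, PRV, PTX, PUX, QSV, QSX, QTW, QWX, RST, RSU, RTW, RVW, STX, SUV, UVW, UWX

so the chain groups are C_0 ≅ Z^9, C_1 ≅ Z^27, C_2 ≅ Z^18.

The boundary map ∂_1: C_1 → C_0 maps an edge to its endpoints' difference, ∂[p,q] = q − p.
This gives a 9×27 integer matrix of rank 8; reducing to Smith normal form yields diagonal entries (1,1,1,1,1,1,1,1).

The boundary map ∂_2: C_2 → C_1 sends each 2-simplex [p,q,r] to [q,r] − [p,r] + [p,q]. For instance
  ∂RSU = SU − RU + RS,
  ∂RST = ST − RT + RS.
The resulting 27×18 matrix has rank 18, and its Smith normal form has invariant factors (1,1,1,1,1,1,1,1,1,1,1,1,1,1,1,1,1,2).

Now H_k = ker ∂_k / im ∂_{k+1}, so:

  H_2: rank ker ∂_2 − rank ∂_3 = (18 − 18) − 0 = 0, and there is no ∂_3, so H_2 = 0.

(K is a triangulation of the Klein bottle.)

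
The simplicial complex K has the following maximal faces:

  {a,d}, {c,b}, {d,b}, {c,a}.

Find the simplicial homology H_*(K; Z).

H_0 ≅ Z,  H_1 ≅ Z.

K has 4 vertices, 4 edges.
rank ∂_0 = 0, rank ∂_1 = 3 ⇒ b_0 = 4 − 0 − 3 = 1; all invariant factors of ∂_1 are 1 so no torsion. So H_0 = Z.
rank ∂_1 = 3, rank ∂_2 = 0 ⇒ b_1 = 4 − 3 − 0 = 1. So H_1 = Z.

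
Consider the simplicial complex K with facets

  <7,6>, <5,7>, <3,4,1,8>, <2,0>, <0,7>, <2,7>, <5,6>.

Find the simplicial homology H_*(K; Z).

H_0 = Z^2,  H_1 = Z^2,  H_2 = 0,  H_3 = 0.

We work with the vertex ordering 0 < 1 < 2 < 3 < 4 < 5 < 6 < 7 < 8. The simplices of K, each written with vertices in increasing order, are:

  0-simplices (9): [0], [1], [2], [3], [4], [5], [6], [7], [8]
  1-simplices (12): [0,2], [0,7], [1,3], [1,4], [1,8], [2,7], [3,4], [3,8], [4,8], [5,6], [5,7], [6,7]
  2-simplices (4): [1,3,4], [1,3,8], [1,4,8], [3,4,8]
  3-simplices (1): [1,3,4,8]

Hence C_0 ≅ Z^9, C_1 ≅ Z^12, C_2 ≅ Z^4, C_3 ≅ Z^1.

Boundary ∂_1: C_1 → C_0 is given by ∂[p,q] = [q] − [p].
The 9×12 boundary matrix has rank 7 and Smith normal form diag(1,1,1,1,1,1,1).

The boundary map ∂_2: C_2 → C_1 sends each 2-simplex [p,q,r] to [q,r] − [p,r] + [p,q]. For instance
  ∂[1,3,8] = [3,8] − [1,8] + [1,3],
  ∂[1,3,4] = [3,4] − [1,4] + [1,3].
The resulting 12×4 matrix has rank 3, and its Smith normal form has invariant factors (1,1,1).

The boundary map ∂_3: C_3 → C_2 sends each 3-simplex σ to the alternating sum Σ_i (−1)^i (σ with its i-th vertex removed). For instance
  ∂[1,3,4,8] = [3,4,8] − [1,4,8] + [1,3,8] − [1,3,4].
The 4×1 boundary matrix has rank 1 and Smith normal form diag(1).

Reading off H_k = ker ∂_k / im ∂_{k+1}:

  H_0: rank C_0 − rank ∂_1 = 9 − 7 = 2, and the invariant factors of ∂_1 are all 1, so H_0 ≅ Z^2.
  H_1: rank ker ∂_1 − rank ∂_2 = (12 − 7) − 3 = 2, and the invariant factors of ∂_2 are all 1, so H_1 ≅ Z^2.
  H_2: rank ker ∂_2 − rank ∂_3 = (4 − 3) − 1 = 0, and the invariant factors of ∂_3 are all 1, so H_2 ≅ 0.
  H_3: rank ker ∂_3 − rank ∂_4 = (1 − 1) − 0 = 0, and there is no ∂_4, so H_3 ≅ 0.

As a check, the Euler characteristic is 9 − 12 + 4 − 1 = 0, which agrees with 2 − 2 + 0 − 0 = 0.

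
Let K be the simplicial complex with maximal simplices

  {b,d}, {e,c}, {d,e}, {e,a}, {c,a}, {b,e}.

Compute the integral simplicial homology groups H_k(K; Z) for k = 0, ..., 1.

H_0 = Z,  H_1 = Z^2.

Take the total order a < b < c < d < e on the vertex set. Then K (dimension 1) consists of the simplices:

  0-simplices (5): a, b, c, d, e
  1-simplices (6): ac, ae, bd, be, ce, de

Hence C_0 ≅ Z^5, C_1 ≅ Z^6.

∂_1: C_1 → C_0 sends each edge [p,q] (with p < q) to q − p. For instance
  ∂bd = d − b.
The resulting 5×6 matrix has rank 4, and its Smith normal form has invariant factors (1,1,1,1).

Computing H_k = (kernel of ∂_k) / (image of ∂_{k+1}):

  H_0: rank C_0 − rank ∂_1 = 5 − 4 = 1, and the invariant factors of ∂_1 are all 1, so H_0 = Z.
  H_1: rank ker ∂_1 − rank ∂_2 = (6 − 4) − 0 = 2, and there is no ∂_2, so H_1 = Z^2.

(K is a triangulation of a wedge of 2 circles.)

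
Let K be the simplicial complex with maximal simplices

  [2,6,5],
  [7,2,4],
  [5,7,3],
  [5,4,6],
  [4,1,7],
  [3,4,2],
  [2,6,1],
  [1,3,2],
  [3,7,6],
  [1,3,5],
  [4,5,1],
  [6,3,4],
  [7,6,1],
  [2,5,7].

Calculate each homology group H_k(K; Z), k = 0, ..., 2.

H_0 = Z,  H_1 = Z^2,  H_2 = Z.

Take the total order 1 < 2 < 3 < 4 < 5 < 6 < 7 on the vertex set. Then K (dimension 2) consists of the simplices:

  0-simplices (7): [1], [2], [3], [4], [5], [6], [7]
  1-simplices (21): [1,2], [1,3], [1,4], [1,5], [1,6], [1,7], [2,3], [2,4], [2,5], [2,6], [2,7], [3,4], [3,5], [3,6], [3,7], [4,5], [4,6], [4,7], [5,6], [5,7], [6,7]
  2-simplices (14): [1,2,3], [1,2,6], [1,3,5], [1,4,5], [1,4,7], [1,6,7], [2,3,4], [2,4,7], [2,5,6], [2,5,7], [3,4,6], [3,5,7], [3,6,7], [4,5,6]

giving chain groups C_0 ≅ Z^7, C_1 ≅ Z^21, C_2 ≅ Z^14.

The boundary map ∂_1: C_1 → C_0 maps an edge to its endpoints' difference, ∂[p,q] = q − p.
As a 7×21 matrix over Z this has rank 6, with invariant factors (1,1,1,1,1,1).

∂_2: C_2 → C_1 maps a triangle to the signed sum of its edges. For instance
  ∂[2,3,4] = [3,4] − [2,4] + [2,3],
  ∂[2,4,7] = [4,7] − [2,7] + [2,4].
As a 21×14 matrix over Z this has rank 13, with invariant factors (1,1,1,1,1,1,1,1,1,1,1,1,1).

Computing H_k = (kernel of ∂_k) / (image of ∂_{k+1}):

  H_0: rank C_0 − rank ∂_1 = 7 − 6 = 1, and the invariant factors of ∂_1 are all 1, so H_0 ≅ Z.
  H_1: rank ker ∂_1 − rank ∂_2 = (21 − 6) − 13 = 2, and the invariant factors of ∂_2 are all 1, so H_1 ≅ Z^2.
  H_2: rank ker ∂_2 − rank ∂_3 = (14 − 13) − 0 = 1, and there is no ∂_3, so H_2 ≅ Z.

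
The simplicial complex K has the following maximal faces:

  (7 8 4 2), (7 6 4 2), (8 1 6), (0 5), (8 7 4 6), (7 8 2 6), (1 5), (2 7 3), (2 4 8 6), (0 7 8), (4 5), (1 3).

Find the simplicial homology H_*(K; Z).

H_0 = Z,  H_1 = Z^3,  H_2 = 0,  H_3 = Z.

K has 9 vertices, 20 edges, 13 triangles, 5 3-simplices.
rank ∂_0 = 0, rank ∂_1 = 8 ⇒ b_0 = 9 − 0 − 8 = 1; all invariant factors of ∂_1 are 1 so no torsion. So H_0 ≅ Z.
rank ∂_1 = 8, rank ∂_2 = 9 ⇒ b_1 = 20 − 8 − 9 = 3; all invariant factors of ∂_2 are 1 so no torsion. So H_1 ≅ Z^3.
rank ∂_2 = 9, rank ∂_3 = 4 ⇒ b_2 = 13 − 9 − 4 = 0; all invariant factors of ∂_3 are 1 so no torsion. So H_2 ≅ 0.
rank ∂_3 = 4, rank ∂_4 = 0 ⇒ b_3 = 5 − 4 − 0 = 1. So H_3 ≅ Z.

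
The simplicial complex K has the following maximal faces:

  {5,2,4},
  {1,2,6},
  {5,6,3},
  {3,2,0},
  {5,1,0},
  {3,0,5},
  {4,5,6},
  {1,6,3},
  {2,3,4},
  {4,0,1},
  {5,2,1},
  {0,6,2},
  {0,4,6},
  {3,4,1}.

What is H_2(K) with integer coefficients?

H_2 ≅ Z.

K has 7 vertices, 21 edges, 14 triangles.
rank ∂_2 = 13, rank ∂_3 = 0 ⇒ b_2 = 14 − 13 − 0 = 1. So H_2 ≅ Z.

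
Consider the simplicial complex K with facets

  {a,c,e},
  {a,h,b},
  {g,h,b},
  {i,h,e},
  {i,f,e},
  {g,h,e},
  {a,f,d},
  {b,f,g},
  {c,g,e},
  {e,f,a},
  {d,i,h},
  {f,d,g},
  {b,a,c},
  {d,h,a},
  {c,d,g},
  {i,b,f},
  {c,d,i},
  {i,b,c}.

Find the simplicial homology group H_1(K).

We work with the vertex ordering a < b < c < d < e < f < g < h < i. The simplices of K, each written with vertices in increasing order, are:

  0-simplices (9): a, b, c, d, e, f, g, h, i
  1-simplices (27): ab, ac, ad, ae, af, ah, bc, bf, bg, bh, bi, cd, ce, cg, ci, df, dg, dh, di, ef, eg, eh, ei, fg, fi, gh, hi
  2-simplices (18): abc, abh, ace, adf, adh, aef, bci, bfg, bfi, bgh, cdg, cdi, ceg, dfg, dhi, efi, egh, ehi

Hence C_0 ≅ Z^9, C_1 ≅ Z^27, C_2 ≅ Z^18.

Boundary ∂_1: C_1 → C_0 is given by ∂[p,q] = [q] − [p]. For instance
  ∂ab = b − a.
The resulting 9×27 matrix has rank 8, and its Smith normal form has invariant factors (1,1,1,1,1,1,1,1).

Boundary ∂_2: C_2 → C_1 maps a triangle to the signed sum of its edges. For instance
  ∂bfg = fg − bg + bf,
  ∂bfi = fi − bi + bf.
The resulting 27×18 matrix has rank 17, and its Smith normal form has invariant factors (1,1,1,1,1,1,1,1,1,1,1,1,1,1,1,1,1).

Reading off H_k = ker ∂_k / im ∂_{k+1}:

  H_1: rank ker ∂_1 − rank ∂_2 = (27 − 8) − 17 = 2, and the invariant factors of ∂_2 are all 1, so H_1 ≅ Z^2.

H_1 = Z^2.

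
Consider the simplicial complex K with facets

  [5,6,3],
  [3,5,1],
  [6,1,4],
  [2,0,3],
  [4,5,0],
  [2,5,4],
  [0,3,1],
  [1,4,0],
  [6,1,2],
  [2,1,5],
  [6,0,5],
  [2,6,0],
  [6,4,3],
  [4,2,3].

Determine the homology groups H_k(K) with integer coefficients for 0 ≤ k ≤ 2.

H_0 ≅ Z,  H_1 ≅ Z^2,  H_2 ≅ Z.

Fix the vertex order 0 < 1 < 2 < 3 < 4 < 5 < 6 and write every simplex with vertices in increasing order. Then dim K = 2 and the simplices of K are:

  0-simplices (7): [0], [1], [2], [3], [4], [5], [6]
  1-simplices (21): [0,1], [0,2], [0,3], [0,4], [0,5], [0,6], [1,2], [1,3], [1,4], [1,5], [1,6], [2,3], [2,4], [2,5], [2,6], [3,4], [3,5], [3,6], [4,5], [4,6], [5,6]
  2-simplices (14): [0,1,3], [0,1,4], [0,2,3], [0,2,6], [0,4,5], [0,5,6], [1,2,5], [1,2,6], [1,3,5], [1,4,6], [2,3,4], [2,4,5], [3,4,6], [3,5,6]

Hence C_0 ≅ Z^7, C_1 ≅ Z^21, C_2 ≅ Z^14.

The boundary map ∂_1: C_1 → C_0 sends each edge [p,q] (with p < q) to q − p. For instance
  ∂[2,4] = [4] − [2].
As a 7×21 matrix over Z this has rank 6, with invariant factors (1,1,1,1,1,1).

∂_2: C_2 → C_1 maps a triangle to the signed sum of its edges. For instance
  ∂[0,2,3] = [2,3] − [0,3] + [0,2],
  ∂[3,4,6] = [4,6] − [3,6] + [3,4].
As a 21×14 matrix over Z this has rank 13, with invariant factors (1,1,1,1,1,1,1,1,1,1,1,1,1).

Reading off H_k = ker ∂_k / im ∂_{k+1}:

  H_0: rank C_0 − rank ∂_1 = 7 − 6 = 1, and the invariant factors of ∂_1 are all 1, so H_0 = Z.
  H_1: rank ker ∂_1 − rank ∂_2 = (21 − 6) − 13 = 2, and the invariant factors of ∂_2 are all 1, so H_1 = Z^2.
  H_2: rank ker ∂_2 − rank ∂_3 = (14 − 13) − 0 = 1, and there is no ∂_3, so H_2 = Z.

As a check, the Euler characteristic is 7 − 21 + 14 = 0, which agrees with 1 − 2 + 1 = 0.
(K is a triangulation of the torus T^2.)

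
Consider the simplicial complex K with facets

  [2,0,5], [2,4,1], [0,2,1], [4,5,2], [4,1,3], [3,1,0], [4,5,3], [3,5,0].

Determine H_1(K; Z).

Order the vertices as 0 < 1 < 2 < 3 < 4 < 5. Listing each simplex with vertices in this order, K has dimension 2 with simplices:

  0-simplices (6): [0], [1], [2], [3], [4], [5]
  1-simplices (12): [0,1], [0,2], [0,3], [0,5], [1,2], [1,3], [1,4], [2,4], [2,5], [3,4], [3,5], [4,5]
  2-simplices (8): [0,1,2], [0,1,3], [0,2,5], [0,3,5], [1,2,4], [1,3,4], [2,4,5], [3,4,5]

so the chain groups are C_0 ≅ Z^6, C_1 ≅ Z^12, C_2 ≅ Z^8.

Boundary ∂_1: C_1 → C_0 maps an edge to its endpoints' difference, ∂[p,q] = q − p. For instance
  ∂[2,5] = [5] − [2].
As a 6×12 matrix over Z this has rank 5, with invariant factors (1,1,1,1,1).

Boundary ∂_2: C_2 → C_1 sends each 2-simplex [p,q,r] to [q,r] − [p,r] + [p,q]. For instance
  ∂[0,3,5] = [3,5] − [0,5] + [0,3],
  ∂[2,4,5] = [4,5] − [2,5] + [2,4].
As a 12×8 matrix over Z this has rank 7, with invariant factors (1,1,1,1,1,1,1).

Computing H_k = (kernel of ∂_k) / (image of ∂_{k+1}):

  H_1: rank ker ∂_1 − rank ∂_2 = (12 − 5) − 7 = 0, and the invariant factors of ∂_2 are all 1, so H_1 = 0.

(K is a triangulation of the 2-sphere S^2.)

H_1 = 0.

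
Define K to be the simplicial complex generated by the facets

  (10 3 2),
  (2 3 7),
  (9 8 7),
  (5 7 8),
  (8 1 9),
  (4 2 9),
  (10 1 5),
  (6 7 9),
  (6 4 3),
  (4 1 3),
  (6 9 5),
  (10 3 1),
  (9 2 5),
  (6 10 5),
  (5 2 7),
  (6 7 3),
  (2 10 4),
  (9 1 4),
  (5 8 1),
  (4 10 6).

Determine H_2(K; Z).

H_2 ≅ 0.

K has 10 vertices, 30 edges, 20 triangles.
rank ∂_2 = 20, rank ∂_3 = 0 ⇒ b_2 = 20 − 20 − 0 = 0. So H_2 = 0.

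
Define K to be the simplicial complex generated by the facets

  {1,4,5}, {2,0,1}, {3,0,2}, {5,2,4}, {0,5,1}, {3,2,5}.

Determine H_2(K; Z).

We work with the vertex ordering 0 < 1 < 2 < 3 < 4 < 5. The simplices of K, each written with vertices in increasing order, are:

  0-simplices (6): [0], [1], [2], [3], [4], [5]
  1-simplices (12): [0,1], [0,2], [0,3], [0,5], [1,2], [1,4], [1,5], [2,3], [2,4], [2,5], [3,5], [4,5]
  2-simplices (6): [0,1,2], [0,1,5], [0,2,3], [1,4,5], [2,3,5], [2,4,5]

Hence C_0 ≅ Z^6, C_1 ≅ Z^12, C_2 ≅ Z^6.

The boundary map ∂_1: C_1 → C_0 maps an edge to its endpoints' difference, ∂[p,q] = q − p.
This gives a 6×12 integer matrix of rank 5; reducing to Smith normal form yields diagonal entries (1,1,1,1,1).

Boundary ∂_2: C_2 → C_1 sends each 2-simplex [p,q,r] to [q,r] − [p,r] + [p,q]. For instance
  ∂[2,3,5] = [3,5] − [2,5] + [2,3],
  ∂[0,1,2] = [1,2] − [0,2] + [0,1].
This gives a 12×6 integer matrix of rank 6; reducing to Smith normal form yields diagonal entries (1,1,1,1,1,1).

Computing H_k = (kernel of ∂_k) / (image of ∂_{k+1}):

  H_2: rank ker ∂_2 − rank ∂_3 = (6 − 6) − 0 = 0, and there is no ∂_3, so H_2 = 0.

(K is a triangulation of the cylinder S^1 x I.)

H_2 ≅ 0.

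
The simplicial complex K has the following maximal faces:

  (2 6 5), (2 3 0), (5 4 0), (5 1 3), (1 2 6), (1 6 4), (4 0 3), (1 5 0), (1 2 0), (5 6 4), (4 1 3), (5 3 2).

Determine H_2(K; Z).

H_2 ≅ 0.

Take the total order 0 < 1 < 2 < 3 < 4 < 5 < 6 on the vertex set. Then K (dimension 2) consists of the simplices:

  0-simplices (7): [0], [1], [2], [3], [4], [5], [6]
  1-simplices (18): [0,1], [0,2], [0,3], [0,4], [0,5], [1,2], [1,3], [1,4], [1,5], [1,6], [2,3], [2,5], [2,6], [3,4], [3,5], [4,5], [4,6], [5,6]
  2-simplices (12): [0,1,2], [0,1,5], [0,2,3], [0,3,4], [0,4,5], [1,2,6], [1,3,4], [1,3,5], [1,4,6], [2,3,5], [2,5,6], [4,5,6]

giving chain groups C_0 ≅ Z^7, C_1 ≅ Z^18, C_2 ≅ Z^12.

The boundary map ∂_1: C_1 → C_0 sends each edge [p,q] (with p < q) to q − p. For instance
  ∂[2,3] = [3] − [2].
The 7×18 boundary matrix has rank 6 and Smith normal form diag(1,1,1,1,1,1).

The boundary map ∂_2: C_2 → C_1 acts by ∂[p,q,r] = [q,r] − [p,r] + [p,q]. For instance
  ∂[4,5,6] = [5,6] − [4,6] + [4,5],
  ∂[2,5,6] = [5,6] − [2,6] + [2,5].
This gives a 18×12 integer matrix of rank 12; reducing to Smith normal form yields diagonal entries (1,1,1,1,1,1,1,1,1,1,1,2).

Computing H_k = (kernel of ∂_k) / (image of ∂_{k+1}):

  H_2: rank ker ∂_2 − rank ∂_3 = (12 − 12) − 0 = 0, and there is no ∂_3, so H_2 = 0.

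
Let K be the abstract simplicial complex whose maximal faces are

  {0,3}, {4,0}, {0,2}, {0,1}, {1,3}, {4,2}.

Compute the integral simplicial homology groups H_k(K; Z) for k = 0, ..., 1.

We work with the vertex ordering 0 < 1 < 2 < 3 < 4. The simplices of K, each written with vertices in increasing order, are:

  0-simplices (5): [0], [1], [2], [3], [4]
  1-simplices (6): [0,1], [0,2], [0,3], [0,4], [1,3], [2,4]

giving chain groups C_0 ≅ Z^5, C_1 ≅ Z^6.

∂_1: C_1 → C_0 maps an edge to its endpoints' difference, ∂[p,q] = q − p. For instance
  ∂[1,3] = [3] − [1].
This gives a 5×6 integer matrix of rank 4; reducing to Smith normal form yields diagonal entries (1,1,1,1).

Computing H_k = (kernel of ∂_k) / (image of ∂_{k+1}):

  H_0: rank C_0 − rank ∂_1 = 5 − 4 = 1, and the invariant factors of ∂_1 are all 1, so H_0 ≅ Z.
  H_1: rank ker ∂_1 − rank ∂_2 = (6 − 4) − 0 = 2, and there is no ∂_2, so H_1 ≅ Z^2.

(K is a triangulation of a wedge of 2 circles.)

H_0 = Z,  H_1 = Z^2.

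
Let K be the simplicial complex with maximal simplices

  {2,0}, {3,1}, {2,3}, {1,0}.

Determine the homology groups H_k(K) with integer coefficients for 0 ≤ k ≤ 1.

H_0 = Z,  H_1 = Z.

K has 4 vertices, 4 edges.
rank ∂_0 = 0, rank ∂_1 = 3 ⇒ b_0 = 4 − 0 − 3 = 1; all invariant factors of ∂_1 are 1 so no torsion. So H_0 = Z.
rank ∂_1 = 3, rank ∂_2 = 0 ⇒ b_1 = 4 − 3 − 0 = 1. So H_1 = Z.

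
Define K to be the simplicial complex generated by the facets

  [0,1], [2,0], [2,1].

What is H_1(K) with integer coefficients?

H_1 = Z.

K has 3 vertices, 3 edges.
rank ∂_1 = 2, rank ∂_2 = 0 ⇒ b_1 = 3 − 2 − 0 = 1. So H_1 = Z.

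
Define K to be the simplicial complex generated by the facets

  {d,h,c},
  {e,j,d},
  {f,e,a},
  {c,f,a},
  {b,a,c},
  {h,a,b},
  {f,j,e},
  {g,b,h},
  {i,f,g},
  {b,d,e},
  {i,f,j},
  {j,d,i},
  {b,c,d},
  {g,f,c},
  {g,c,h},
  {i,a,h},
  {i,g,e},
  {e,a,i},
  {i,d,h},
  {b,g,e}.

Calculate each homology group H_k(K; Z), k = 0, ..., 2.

Fix the vertex order a < b < c < d < e < f < g < h < i < j and write every simplex with vertices in increasing order. Then dim K = 2 and the simplices of K are:

  0-simplices (10): a, b, c, d, e, f, g, h, i, j
  1-simplices (30): ab, ac, ae, af, ah, ai, bc, bd, be, bg, bh, cd, cf, cg, ch, de, dh, di, dj, ef, eg, ei, ej, fg, fi, fj, gh, gi, hi, ij
  2-simplices (20): abc, abh, acf, aef, aei, ahi, bcd, bde, beg, bgh, cdh, cfg, cgh, dej, dhi, dij, efj, egi, fgi, fij

Hence C_0 ≅ Z^10, C_1 ≅ Z^30, C_2 ≅ Z^20.

The boundary map ∂_1: C_1 → C_0 is given by ∂[p,q] = [q] − [p].
The 10×30 boundary matrix has rank 9 and Smith normal form diag(1,1,1,1,1,1,1,1,1).

∂_2: C_2 → C_1 acts by ∂[p,q,r] = [q,r] − [p,r] + [p,q]. For instance
  ∂egi = gi − ei + eg,
  ∂aei = ei − ai + ae.
The 30×20 boundary matrix has rank 20 and Smith normal form diag(1,1,1,1,1,1,1,1,1,1,1,1,1,1,1,1,1,1,1,2).

From H_k ≅ ker(∂_k) / im(∂_{k+1}) we obtain:

  H_0: rank C_0 − rank ∂_1 = 10 − 9 = 1, and the invariant factors of ∂_1 are all 1, so H_0 ≅ Z.
  H_1: rank ker ∂_1 − rank ∂_2 = (30 − 9) − 20 = 1, and ∂_2 has invariant factor 2 > 1, so H_1 ≅ Z ⊕ Z/2Z.
  H_2: rank ker ∂_2 − rank ∂_3 = (20 − 20) − 0 = 0, and there is no ∂_3, so H_2 ≅ 0.

As a check, the Euler characteristic is 10 − 30 + 20 = 0, which agrees with 1 − 1 + 0 = 0.

H_0 ≅ Z,  H_1 ≅ Z ⊕ Z/2Z,  H_2 = 0.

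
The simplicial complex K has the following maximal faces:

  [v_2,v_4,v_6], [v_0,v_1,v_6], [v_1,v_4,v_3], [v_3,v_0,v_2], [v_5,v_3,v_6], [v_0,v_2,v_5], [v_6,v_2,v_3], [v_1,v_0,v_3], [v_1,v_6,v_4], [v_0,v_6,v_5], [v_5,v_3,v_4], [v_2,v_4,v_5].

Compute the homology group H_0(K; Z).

H_0 ≅ Z.

K has 7 vertices, 18 edges, 12 triangles.
rank ∂_0 = 0, rank ∂_1 = 6 ⇒ b_0 = 7 − 0 − 6 = 1; all invariant factors of ∂_1 are 1 so no torsion. So H_0 ≅ Z.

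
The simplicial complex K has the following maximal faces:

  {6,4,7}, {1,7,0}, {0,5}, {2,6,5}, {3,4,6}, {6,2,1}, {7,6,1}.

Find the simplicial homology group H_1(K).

Fix the vertex order 0 < 1 < 2 < 3 < 4 < 5 < 6 < 7 and write every simplex with vertices in increasing order. Then dim K = 2 and the simplices of K are:

  0-simplices (8): [0], [1], [2], [3], [4], [5], [6], [7]
  1-simplices (14): [0,1], [0,5], [0,7], [1,2], [1,6], [1,7], [2,5], [2,6], [3,4], [3,6], [4,6], [4,7], [5,6], [6,7]
  2-simplices (6): [0,1,7], [1,2,6], [1,6,7], [2,5,6], [3,4,6], [4,6,7]

Hence C_0 ≅ Z^8, C_1 ≅ Z^14, C_2 ≅ Z^6.

The boundary map ∂_1: C_1 → C_0 is given by ∂[p,q] = [q] − [p]. For instance
  ∂[4,6] = [6] − [4].
As a 8×14 matrix over Z this has rank 7, with invariant factors (1,1,1,1,1,1,1).

The boundary map ∂_2: C_2 → C_1 sends each 2-simplex [p,q,r] to [q,r] − [p,r] + [p,q]. For instance
  ∂[0,1,7] = [1,7] − [0,7] + [0,1],
  ∂[1,6,7] = [6,7] − [1,7] + [1,6].
As a 14×6 matrix over Z this has rank 6, with invariant factors (1,1,1,1,1,1).

Computing H_k = (kernel of ∂_k) / (image of ∂_{k+1}):

  H_1: rank ker ∂_1 − rank ∂_2 = (14 − 7) − 6 = 1, and the invariant factors of ∂_2 are all 1, so H_1 = Z.

H_1 ≅ Z.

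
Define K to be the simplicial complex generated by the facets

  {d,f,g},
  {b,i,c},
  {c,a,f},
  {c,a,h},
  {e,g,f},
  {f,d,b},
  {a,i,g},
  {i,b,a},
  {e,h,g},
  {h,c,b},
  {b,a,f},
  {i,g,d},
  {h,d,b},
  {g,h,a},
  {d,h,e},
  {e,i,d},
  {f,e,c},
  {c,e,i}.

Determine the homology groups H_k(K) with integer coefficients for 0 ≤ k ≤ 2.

Order the vertices as a < b < c < d < e < f < g < h < i. Listing each simplex with vertices in this order, K has dimension 2 with simplices:

  0-simplices (9): a, b, c, d, e, f, g, h, i
  1-simplices (27): ab, ac, af, ag, ah, ai, bc, bd, bf, bh, bi, ce, cf, ch, ci, de, df, dg, dh, di, ef, eg, eh, ei, fg, gh, gi
  2-simplices (18): abf, abi, acf, ach, agh, agi, bch, bci, bdf, bdh, cef, cei, deh, dei, dfg, dgi, efg, egh

giving chain groups C_0 ≅ Z^9, C_1 ≅ Z^27, C_2 ≅ Z^18.

Boundary ∂_1: C_1 → C_0 sends each edge [p,q] (with p < q) to q − p. For instance
  ∂gi = i − g.
This gives a 9×27 integer matrix of rank 8; reducing to Smith normal form yields diagonal entries (1,1,1,1,1,1,1,1).

Boundary ∂_2: C_2 → C_1 maps a triangle to the signed sum of its edges. For instance
  ∂dfg = fg − dg + df,
  ∂dei = ei − di + de.
As a 27×18 matrix over Z this has rank 18, with invariant factors (1,1,1,1,1,1,1,1,1,1,1,1,1,1,1,1,1,2).

Reading off H_k = ker ∂_k / im ∂_{k+1}:

  H_0: rank C_0 − rank ∂_1 = 9 − 8 = 1, and the invariant factors of ∂_1 are all 1, so H_0 = Z.
  H_1: rank ker ∂_1 − rank ∂_2 = (27 − 8) − 18 = 1, and ∂_2 has invariant factor 2 > 1, so H_1 = Z ⊕ Z/2Z.
  H_2: rank ker ∂_2 − rank ∂_3 = (18 − 18) − 0 = 0, and there is no ∂_3, so H_2 = 0.

As a check, the Euler characteristic is 9 − 27 + 18 = 0, which agrees with 1 − 1 + 0 = 0.

H_0 ≅ Z,  H_1 ≅ Z ⊕ Z/2Z,  H_2 = 0.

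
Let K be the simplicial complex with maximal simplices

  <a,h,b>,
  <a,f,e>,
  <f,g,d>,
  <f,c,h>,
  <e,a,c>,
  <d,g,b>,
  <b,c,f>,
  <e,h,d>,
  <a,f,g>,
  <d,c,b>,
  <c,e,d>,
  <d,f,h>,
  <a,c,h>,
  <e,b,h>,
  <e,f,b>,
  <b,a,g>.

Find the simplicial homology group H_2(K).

H_2 = Z.

Take the total order a < b < c < d < e < f < g < h on the vertex set. Then K (dimension 2) consists of the simplices:

  0-simplices (8): a, b, c, d, e, f, g, h
  1-simplices (24): ab, ac, ae, af, ag, ah, bc, bd, be, bf, bg, bh, cd, ce, cf, ch, de, df, dg, dh, ef, eh, fg, fh
  2-simplices (16): abg, abh, ace, ach, aef, afg, bcd, bcf, bdg, bef, beh, cde, cfh, deh, dfg, dfh

so the chain groups are C_0 ≅ Z^8, C_1 ≅ Z^24, C_2 ≅ Z^16.

∂_1: C_1 → C_0 sends each edge [p,q] (with p < q) to q − p. For instance
  ∂bh = h − b.
This gives a 8×24 integer matrix of rank 7; reducing to Smith normal form yields diagonal entries (1,1,1,1,1,1,1).

The boundary map ∂_2: C_2 → C_1 sends each 2-simplex [p,q,r] to [q,r] − [p,r] + [p,q]. For instance
  ∂dfh = fh − dh + df,
  ∂bcd = cd − bd + bc.
This gives a 24×16 integer matrix of rank 15; reducing to Smith normal form yields diagonal entries (1,1,1,1,1,1,1,1,1,1,1,1,1,1,1).

Computing H_k = (kernel of ∂_k) / (image of ∂_{k+1}):

  H_2: rank ker ∂_2 − rank ∂_3 = (16 − 15) − 0 = 1, and there is no ∂_3, so H_2 = Z.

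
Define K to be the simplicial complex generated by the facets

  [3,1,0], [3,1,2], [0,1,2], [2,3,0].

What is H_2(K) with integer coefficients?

H_2 = Z.

Order the vertices as 0 < 1 < 2 < 3. Listing each simplex with vertices in this order, K has dimension 2 with simplices:

  0-simplices (4): [0], [1], [2], [3]
  1-simplices (6): [0,1], [0,2], [0,3], [1,2], [1,3], [2,3]
  2-simplices (4): [0,1,2], [0,1,3], [0,2,3], [1,2,3]

so the chain groups are C_0 ≅ Z^4, C_1 ≅ Z^6, C_2 ≅ Z^4.

∂_1: C_1 → C_0 maps an edge to its endpoints' difference, ∂[p,q] = q − p.
The 4×6 boundary matrix has rank 3 and Smith normal form diag(1,1,1).

The boundary map ∂_2: C_2 → C_1 sends each 2-simplex [p,q,r] to [q,r] − [p,r] + [p,q]. For instance
  ∂[0,2,3] = [2,3] − [0,3] + [0,2],
  ∂[1,2,3] = [2,3] − [1,3] + [1,2].
The 6×4 boundary matrix has rank 3 and Smith normal form diag(1,1,1).

From H_k ≅ ker(∂_k) / im(∂_{k+1}) we obtain:

  H_2: rank ker ∂_2 − rank ∂_3 = (4 − 3) − 0 = 1, and there is no ∂_3, so H_2 ≅ Z.

(K is a triangulation of the 2-sphere S^2.)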